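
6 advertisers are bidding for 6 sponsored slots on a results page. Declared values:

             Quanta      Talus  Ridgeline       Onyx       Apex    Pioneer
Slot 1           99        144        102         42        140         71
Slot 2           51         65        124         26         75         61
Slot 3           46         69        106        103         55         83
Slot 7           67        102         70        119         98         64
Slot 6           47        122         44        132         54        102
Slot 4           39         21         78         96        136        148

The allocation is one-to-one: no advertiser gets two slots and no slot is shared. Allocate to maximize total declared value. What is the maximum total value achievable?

Optimal: Quanta→Slot 7 ($67), Talus→Slot 6 ($122), Ridgeline→Slot 2 ($124), Onyx→Slot 3 ($103), Apex→Slot 1 ($140), Pioneer→Slot 4 ($148) — total 67+122+124+103+140+148 = $704.
Row-greedy (each advertiser in turn takes its best remaining slot) gives $683, worse by 21.
Swapping Ridgeline↔Pioneer (Ridgeline→Slot 4 $78, Pioneer→Slot 2 $61) loses 133.

Maximum total: $704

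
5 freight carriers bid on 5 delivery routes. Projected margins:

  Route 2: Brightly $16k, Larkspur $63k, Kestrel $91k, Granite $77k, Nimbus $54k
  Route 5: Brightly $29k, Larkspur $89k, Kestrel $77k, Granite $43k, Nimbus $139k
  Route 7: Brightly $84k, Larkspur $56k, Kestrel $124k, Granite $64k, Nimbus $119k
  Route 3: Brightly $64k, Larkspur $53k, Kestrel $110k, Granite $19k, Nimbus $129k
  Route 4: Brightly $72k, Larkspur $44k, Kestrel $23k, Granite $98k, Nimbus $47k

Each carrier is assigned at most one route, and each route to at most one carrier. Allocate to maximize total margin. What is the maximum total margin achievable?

Optimal: Brightly→Route 7 ($84k), Larkspur→Route 2 ($63k), Kestrel→Route 3 ($110k), Granite→Route 4 ($98k), Nimbus→Route 5 ($139k) — total 84+63+110+98+139 = $494k.
Column-greedy (each route in turn goes to its best remaining carrier) gives $465k, worse by 29.
Swapping Kestrel↔Nimbus (Kestrel→Route 5 $77k, Nimbus→Route 3 $129k) loses 43.

Maximum total: $494k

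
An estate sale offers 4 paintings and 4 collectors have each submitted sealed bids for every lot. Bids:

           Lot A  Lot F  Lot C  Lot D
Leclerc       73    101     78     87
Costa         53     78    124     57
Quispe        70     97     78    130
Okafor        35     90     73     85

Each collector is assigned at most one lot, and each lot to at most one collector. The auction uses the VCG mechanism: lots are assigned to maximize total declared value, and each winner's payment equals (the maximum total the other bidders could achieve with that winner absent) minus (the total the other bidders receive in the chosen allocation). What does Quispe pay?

Quispe pays $23.

Efficient allocation: Leclerc→Lot A ($73), Costa→Lot C ($124), Quispe→Lot D ($130), Okafor→Lot F ($90); total welfare W = $417.
Quispe receives Lot D at value $130, so the others get W − 130 = $287.
Without Quispe: best allocation of the remaining 3 bidders over all 4 lots is Leclerc→Lot F ($101), Costa→Lot C ($124), Okafor→Lot D ($85), total $310.
VCG payment = (others' best without Quispe) − (others' welfare with Quispe) = 310 − 287 = $23.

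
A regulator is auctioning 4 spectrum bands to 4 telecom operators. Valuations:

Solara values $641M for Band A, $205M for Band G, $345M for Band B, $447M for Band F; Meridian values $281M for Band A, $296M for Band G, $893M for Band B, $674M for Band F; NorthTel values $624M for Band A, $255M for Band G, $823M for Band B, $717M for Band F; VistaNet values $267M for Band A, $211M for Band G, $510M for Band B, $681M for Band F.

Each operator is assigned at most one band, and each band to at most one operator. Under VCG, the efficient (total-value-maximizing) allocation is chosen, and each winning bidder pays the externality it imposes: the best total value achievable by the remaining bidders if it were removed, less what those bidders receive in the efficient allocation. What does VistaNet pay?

Efficient allocation: Solara→Band A ($641M), Meridian→Band B ($893M), NorthTel→Band G ($255M), VistaNet→Band F ($681M); total welfare W = $2470M.
VistaNet receives Band F at value $681M, so the others get W − 681 = $1789M.
Without VistaNet: best allocation of the remaining 3 bidders over all 4 bands is Solara→Band A ($641M), Meridian→Band B ($893M), NorthTel→Band F ($717M), total $2251M.
VCG payment = (others' best without VistaNet) − (others' welfare with VistaNet) = 2251 − 1789 = $462M.

VistaNet pays $462M.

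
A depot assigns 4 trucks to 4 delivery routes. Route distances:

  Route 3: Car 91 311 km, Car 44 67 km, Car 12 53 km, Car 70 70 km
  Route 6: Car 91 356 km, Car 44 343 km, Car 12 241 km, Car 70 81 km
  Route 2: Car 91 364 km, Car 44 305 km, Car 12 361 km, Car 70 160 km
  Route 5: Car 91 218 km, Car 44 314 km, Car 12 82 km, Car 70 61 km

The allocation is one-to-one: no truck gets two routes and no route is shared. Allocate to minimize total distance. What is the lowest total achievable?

Optimal: Car 91→Route 2 (364 km), Car 44→Route 3 (67 km), Car 12→Route 5 (82 km), Car 70→Route 6 (81 km) — total 364+67+82+81 = 594 km.
Min-entry greedy (repeatedly take the single cheapest remaining cell) gives 775 km, worse by 181.
Swapping Car 12↔Car 70 (Car 12→Route 6 241 km, Car 70→Route 5 61 km) adds 139.
Checked against all permutations: 594 km is optimal.

Min total: 594 km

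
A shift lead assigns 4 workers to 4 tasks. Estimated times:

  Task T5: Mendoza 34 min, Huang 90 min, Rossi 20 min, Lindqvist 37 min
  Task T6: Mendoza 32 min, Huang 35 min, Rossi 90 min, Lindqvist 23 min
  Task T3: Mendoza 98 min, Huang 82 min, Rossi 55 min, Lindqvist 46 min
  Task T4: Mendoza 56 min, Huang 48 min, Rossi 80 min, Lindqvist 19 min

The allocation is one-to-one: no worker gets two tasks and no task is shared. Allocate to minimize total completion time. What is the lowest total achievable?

Optimal: Mendoza→Task T5 (34 min), Huang→Task T6 (35 min), Rossi→Task T3 (55 min), Lindqvist→Task T4 (19 min) — total 34+35+55+19 = 143 min.
Min-entry greedy (repeatedly take the single cheapest remaining cell) gives 153 min, worse by 10.
Swapping Lindqvist↔Mendoza (Lindqvist→Task T5 37 min, Mendoza→Task T4 56 min) adds 40.

Min total: 143 min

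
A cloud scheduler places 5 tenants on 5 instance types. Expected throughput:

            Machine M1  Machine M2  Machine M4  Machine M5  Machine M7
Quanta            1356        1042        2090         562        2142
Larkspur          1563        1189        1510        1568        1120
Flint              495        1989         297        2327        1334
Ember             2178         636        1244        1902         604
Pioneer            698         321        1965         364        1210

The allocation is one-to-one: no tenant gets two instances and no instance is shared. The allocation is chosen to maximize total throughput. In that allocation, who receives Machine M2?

Optimal: Quanta→Machine M7 (2142 ops/s), Larkspur→Machine M5 (1568 ops/s), Flint→Machine M2 (1989 ops/s), Ember→Machine M1 (2178 ops/s), Pioneer→Machine M4 (1965 ops/s) — total 2142+1568+1989+2178+1965 = 9842 ops/s.
Max-entry greedy (repeatedly take the single best remaining cell) gives 9801 ops/s, worse by 41.
Flint's own top instance is Machine M5 (2327 ops/s), but forcing Flint→Machine M5 and reassigning the rest optimally gives only 9801 ops/s — worse by 41.

Flint receives Machine M2.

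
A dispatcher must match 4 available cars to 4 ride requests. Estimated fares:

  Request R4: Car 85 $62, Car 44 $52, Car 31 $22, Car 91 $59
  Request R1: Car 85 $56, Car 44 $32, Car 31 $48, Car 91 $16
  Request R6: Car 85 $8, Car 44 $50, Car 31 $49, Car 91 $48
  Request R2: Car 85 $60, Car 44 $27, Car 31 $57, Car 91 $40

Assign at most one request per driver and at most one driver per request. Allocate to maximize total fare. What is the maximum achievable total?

Maximum total: $222

Optimal: Car 85→Request R1 ($56), Car 44→Request R6 ($50), Car 31→Request R2 ($57), Car 91→Request R4 ($59) — total 56+50+57+59 = $222.
Column-greedy (each request in turn goes to its best remaining driver) gives $200, worse by 22.
Next-best assignment: Car 85→Request R2, Car 44→Request R6, Car 31→Request R1, Car 91→Request R4 = $217.
Checked against all permutations: $222 is optimal.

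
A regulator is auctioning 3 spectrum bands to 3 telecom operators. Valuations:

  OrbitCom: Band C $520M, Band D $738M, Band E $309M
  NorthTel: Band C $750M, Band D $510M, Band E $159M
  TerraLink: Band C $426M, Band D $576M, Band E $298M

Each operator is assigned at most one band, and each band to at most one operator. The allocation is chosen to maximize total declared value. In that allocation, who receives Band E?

Treat this as an assignment problem: match each operator to one band.
Optimal: OrbitCom→Band D ($738M), NorthTel→Band C ($750M), TerraLink→Band E ($298M) — total 738+750+298 = $1786M.
Next-best assignment: OrbitCom→Band E, NorthTel→Band C, TerraLink→Band D = $1635M.
Every other assignment is strictly worse.
TerraLink's own top band is Band D ($576M), but forcing TerraLink→Band D and reassigning the rest optimally gives only $1635M — worse by 151.

TerraLink receives Band E.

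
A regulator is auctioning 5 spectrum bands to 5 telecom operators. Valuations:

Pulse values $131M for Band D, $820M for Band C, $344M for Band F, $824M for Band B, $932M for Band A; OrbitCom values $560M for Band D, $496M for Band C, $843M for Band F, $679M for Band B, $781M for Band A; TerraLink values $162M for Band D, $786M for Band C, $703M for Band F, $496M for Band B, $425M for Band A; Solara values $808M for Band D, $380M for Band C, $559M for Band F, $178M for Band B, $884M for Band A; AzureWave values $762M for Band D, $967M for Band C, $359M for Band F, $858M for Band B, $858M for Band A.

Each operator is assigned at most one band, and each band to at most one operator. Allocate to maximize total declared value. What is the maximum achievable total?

Maximum total: $4227M

Treat this as an assignment problem: match each operator to one band.
Optimal: Pulse→Band A ($932M), OrbitCom→Band F ($843M), TerraLink→Band C ($786M), Solara→Band D ($808M), AzureWave→Band B ($858M) — total 932+843+786+808+858 = $4227M.
Column-greedy (each band in turn goes to its best remaining operator) gives $3867M, worse by 360.
Next-best assignment: Pulse→Band B, OrbitCom→Band F, TerraLink→Band C, Solara→Band D, AzureWave→Band A = $4119M.
Every other assignment is strictly worse.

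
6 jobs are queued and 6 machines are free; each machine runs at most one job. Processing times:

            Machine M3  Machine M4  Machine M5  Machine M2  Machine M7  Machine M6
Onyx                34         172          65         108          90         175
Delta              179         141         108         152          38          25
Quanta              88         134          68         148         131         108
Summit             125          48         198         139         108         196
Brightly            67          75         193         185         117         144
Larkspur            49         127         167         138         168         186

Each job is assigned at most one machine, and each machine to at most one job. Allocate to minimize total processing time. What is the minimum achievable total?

Min total: 415 min

This is the linear assignment problem.
Optimal: Onyx→Machine M2 (108 min), Delta→Machine M6 (25 min), Quanta→Machine M5 (68 min), Summit→Machine M4 (48 min), Brightly→Machine M7 (117 min), Larkspur→Machine M3 (49 min) — total 108+25+68+48+117+49 = 415 min.
Column-greedy (each machine in turn goes to its cheapest remaining job) gives 470 min, worse by 55.
Swapping Quanta↔Onyx (Quanta→Machine M2 148 min, Onyx→Machine M5 65 min) adds 37.
Every other assignment is strictly worse.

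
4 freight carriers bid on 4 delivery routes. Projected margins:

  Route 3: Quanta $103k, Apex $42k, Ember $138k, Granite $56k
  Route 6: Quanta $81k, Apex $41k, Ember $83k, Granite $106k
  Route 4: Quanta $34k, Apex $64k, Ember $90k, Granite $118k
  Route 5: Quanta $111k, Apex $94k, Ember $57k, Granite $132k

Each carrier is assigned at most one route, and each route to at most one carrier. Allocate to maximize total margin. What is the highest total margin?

Optimal: Quanta→Route 6 ($81k), Apex→Route 5 ($94k), Ember→Route 3 ($138k), Granite→Route 4 ($118k) — total 81+94+138+118 = $431k.
Swapping Quanta↔Granite (Quanta→Route 4 $34k, Granite→Route 6 $106k) loses 59.

Max total: $431k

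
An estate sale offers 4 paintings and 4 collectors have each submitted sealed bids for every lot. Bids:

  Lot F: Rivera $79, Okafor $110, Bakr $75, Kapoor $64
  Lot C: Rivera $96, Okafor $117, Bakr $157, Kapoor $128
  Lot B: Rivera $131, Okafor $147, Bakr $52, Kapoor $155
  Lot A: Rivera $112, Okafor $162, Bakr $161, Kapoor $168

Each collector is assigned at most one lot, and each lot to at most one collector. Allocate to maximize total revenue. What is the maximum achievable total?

Maximum total: $566

Optimal: Rivera→Lot B ($131), Okafor→Lot F ($110), Bakr→Lot C ($157), Kapoor→Lot A ($168) — total 131+110+157+168 = $566.
Max-entry greedy (repeatedly take the single best remaining cell) gives $551, worse by 15.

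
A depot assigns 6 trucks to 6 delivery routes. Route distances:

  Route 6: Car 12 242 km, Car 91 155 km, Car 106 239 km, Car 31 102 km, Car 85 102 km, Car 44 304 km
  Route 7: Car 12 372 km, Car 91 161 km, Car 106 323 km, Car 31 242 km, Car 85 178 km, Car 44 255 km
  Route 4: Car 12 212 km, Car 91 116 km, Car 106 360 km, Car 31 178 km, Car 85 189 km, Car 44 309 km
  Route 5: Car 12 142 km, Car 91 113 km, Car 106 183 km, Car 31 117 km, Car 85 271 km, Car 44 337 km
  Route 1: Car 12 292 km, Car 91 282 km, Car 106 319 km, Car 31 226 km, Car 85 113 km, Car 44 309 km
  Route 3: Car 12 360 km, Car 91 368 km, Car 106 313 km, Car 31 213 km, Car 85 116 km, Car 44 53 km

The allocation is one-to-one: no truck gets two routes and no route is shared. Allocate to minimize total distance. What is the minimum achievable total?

This is the linear assignment problem.
Optimal: Car 12→Route 4 (212 km), Car 91→Route 7 (161 km), Car 106→Route 5 (183 km), Car 31→Route 6 (102 km), Car 85→Route 1 (113 km), Car 44→Route 3 (53 km) — total 212+161+183+102+113+53 = 824 km.
Column-greedy (each route in turn goes to its cheapest remaining truck) gives 1216 km, worse by 392.
Every other assignment is strictly worse.

Minimum total: 824 km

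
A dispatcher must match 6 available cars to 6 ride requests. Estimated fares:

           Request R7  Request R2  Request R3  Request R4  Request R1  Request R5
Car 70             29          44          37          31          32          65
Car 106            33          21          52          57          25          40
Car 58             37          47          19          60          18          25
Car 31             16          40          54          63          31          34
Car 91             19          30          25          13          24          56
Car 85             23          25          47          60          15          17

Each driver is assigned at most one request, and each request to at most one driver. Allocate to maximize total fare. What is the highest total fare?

Max total: $283

This is the linear assignment problem.
Optimal: Car 70→Request R5 ($65), Car 106→Request R7 ($33), Car 58→Request R2 ($47), Car 31→Request R3 ($54), Car 91→Request R1 ($24), Car 85→Request R4 ($60) — total 65+33+47+54+24+60 = $283.
Max-entry greedy (repeatedly take the single best remaining cell) gives $274, worse by 9.
Next-best assignment: Car 70→Request R1, Car 106→Request R7, Car 58→Request R2, Car 31→Request R3, Car 91→Request R5, Car 85→Request R4 = $282.
Swapping Car 31↔Car 70 (Car 31→Request R5 $34, Car 70→Request R3 $37) loses 48.
Checked against all permutations: $283 is optimal.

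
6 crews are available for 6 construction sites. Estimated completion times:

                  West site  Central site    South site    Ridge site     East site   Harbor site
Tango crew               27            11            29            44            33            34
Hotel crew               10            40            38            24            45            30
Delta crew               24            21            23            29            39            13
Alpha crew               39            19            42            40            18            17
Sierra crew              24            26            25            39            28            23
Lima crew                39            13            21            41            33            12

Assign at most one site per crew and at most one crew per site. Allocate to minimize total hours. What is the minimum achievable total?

Minimum total: 105 hours

Optimal: Tango crew→Central site (11 hours), Hotel crew→West site (10 hours), Delta crew→Ridge site (29 hours), Alpha crew→East site (18 hours), Sierra crew→South site (25 hours), Lima crew→Harbor site (12 hours) — total 11+10+29+18+25+12 = 105 hours.
Next-best assignment: Tango crew→Central site, Hotel crew→Ridge site, Delta crew→Harbor site, Alpha crew→East site, Sierra crew→West site, Lima crew→South site = 111 hours.
Swapping Tango crew↔Hotel crew (Tango crew→West site 27 hours, Hotel crew→Central site 40 hours) adds 46.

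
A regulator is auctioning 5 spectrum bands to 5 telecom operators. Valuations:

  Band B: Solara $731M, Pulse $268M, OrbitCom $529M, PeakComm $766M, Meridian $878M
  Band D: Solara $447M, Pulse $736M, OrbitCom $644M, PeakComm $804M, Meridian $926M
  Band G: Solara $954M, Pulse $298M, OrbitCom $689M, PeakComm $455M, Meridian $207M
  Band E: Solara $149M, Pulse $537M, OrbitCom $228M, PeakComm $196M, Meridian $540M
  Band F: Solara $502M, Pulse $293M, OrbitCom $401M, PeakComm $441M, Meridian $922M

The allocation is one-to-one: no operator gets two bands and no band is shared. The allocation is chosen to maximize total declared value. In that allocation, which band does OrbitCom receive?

Optimal: Solara→Band G ($954M), Pulse→Band E ($537M), OrbitCom→Band D ($644M), PeakComm→Band B ($766M), Meridian→Band F ($922M) — total 954+537+644+766+922 = $3823M.
Row-greedy (each operator in turn takes its best remaining band) gives $3200M, worse by 623.
Swapping Pulse↔Solara (Pulse→Band G $298M, Solara→Band E $149M) loses 1044.
Every other assignment is strictly worse.
OrbitCom's own top band is Band G ($689M), but forcing OrbitCom→Band G and reassigning the rest optimally gives only $3683M — worse by 140.

OrbitCom receives Band D.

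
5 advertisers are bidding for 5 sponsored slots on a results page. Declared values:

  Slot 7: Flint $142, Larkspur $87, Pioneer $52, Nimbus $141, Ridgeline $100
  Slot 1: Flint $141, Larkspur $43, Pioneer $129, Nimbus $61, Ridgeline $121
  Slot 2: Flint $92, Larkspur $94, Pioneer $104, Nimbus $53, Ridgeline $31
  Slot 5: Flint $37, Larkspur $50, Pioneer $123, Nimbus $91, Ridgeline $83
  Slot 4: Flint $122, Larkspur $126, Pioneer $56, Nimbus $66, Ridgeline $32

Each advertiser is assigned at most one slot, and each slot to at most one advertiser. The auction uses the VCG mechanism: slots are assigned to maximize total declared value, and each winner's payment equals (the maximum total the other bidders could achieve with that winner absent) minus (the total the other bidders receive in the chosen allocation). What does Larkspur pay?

Efficient allocation: Flint→Slot 2 ($92), Larkspur→Slot 4 ($126), Pioneer→Slot 5 ($123), Nimbus→Slot 7 ($141), Ridgeline→Slot 1 ($121); total welfare W = $603.
Larkspur receives Slot 4 at value $126, so the others get W − 126 = $477.
Without Larkspur: best allocation of the remaining 4 bidders over all 5 slots is Flint→Slot 4 ($122), Pioneer→Slot 5 ($123), Nimbus→Slot 7 ($141), Ridgeline→Slot 1 ($121), total $507.
VCG payment = (others' best without Larkspur) − (others' welfare with Larkspur) = 507 − 477 = $30.

Larkspur pays $30.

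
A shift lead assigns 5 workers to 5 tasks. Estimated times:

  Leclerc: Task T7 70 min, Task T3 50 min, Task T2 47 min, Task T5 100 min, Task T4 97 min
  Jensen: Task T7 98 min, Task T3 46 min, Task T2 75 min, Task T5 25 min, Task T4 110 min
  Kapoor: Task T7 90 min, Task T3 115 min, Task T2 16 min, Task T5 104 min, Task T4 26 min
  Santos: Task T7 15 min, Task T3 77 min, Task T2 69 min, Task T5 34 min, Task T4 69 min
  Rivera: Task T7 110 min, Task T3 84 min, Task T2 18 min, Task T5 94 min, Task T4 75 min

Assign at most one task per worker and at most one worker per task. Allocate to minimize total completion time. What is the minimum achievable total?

Min total: 134 min

Optimal: Leclerc→Task T3 (50 min), Jensen→Task T5 (25 min), Kapoor→Task T4 (26 min), Santos→Task T7 (15 min), Rivera→Task T2 (18 min) — total 50+25+26+15+18 = 134 min.
Row-greedy (each worker in turn takes its cheapest remaining task) gives 197 min, worse by 63.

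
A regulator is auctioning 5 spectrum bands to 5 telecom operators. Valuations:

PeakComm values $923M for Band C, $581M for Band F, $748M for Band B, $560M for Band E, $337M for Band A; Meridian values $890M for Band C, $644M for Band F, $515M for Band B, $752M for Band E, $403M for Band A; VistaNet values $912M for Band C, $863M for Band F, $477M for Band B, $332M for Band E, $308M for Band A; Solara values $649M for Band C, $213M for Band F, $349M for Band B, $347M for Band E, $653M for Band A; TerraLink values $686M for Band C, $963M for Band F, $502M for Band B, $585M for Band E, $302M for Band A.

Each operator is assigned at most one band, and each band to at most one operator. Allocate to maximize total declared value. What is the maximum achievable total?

Max total: $4028M

Optimal: PeakComm→Band B ($748M), Meridian→Band E ($752M), VistaNet→Band C ($912M), Solara→Band A ($653M), TerraLink→Band F ($963M) — total 748+752+912+653+963 = $4028M.
Column-greedy (each band in turn goes to its best remaining operator) gives $3056M, worse by 972.
Next-best assignment: PeakComm→Band C, Meridian→Band E, VistaNet→Band B, Solara→Band A, TerraLink→Band F = $3768M.
Swapping Meridian↔TerraLink (Meridian→Band F $644M, TerraLink→Band E $585M) loses 486.
Every other assignment is strictly worse.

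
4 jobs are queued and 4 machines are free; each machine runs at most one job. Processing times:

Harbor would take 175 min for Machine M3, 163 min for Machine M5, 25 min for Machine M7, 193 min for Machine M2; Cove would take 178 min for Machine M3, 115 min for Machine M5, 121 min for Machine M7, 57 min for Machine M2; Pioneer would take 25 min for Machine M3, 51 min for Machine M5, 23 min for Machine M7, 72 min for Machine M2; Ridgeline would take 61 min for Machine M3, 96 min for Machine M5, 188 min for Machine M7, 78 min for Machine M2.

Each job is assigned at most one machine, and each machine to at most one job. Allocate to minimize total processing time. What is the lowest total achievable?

Optimal: Harbor→Machine M7 (25 min), Cove→Machine M2 (57 min), Pioneer→Machine M5 (51 min), Ridgeline→Machine M3 (61 min) — total 25+57+51+61 = 194 min.
Min-entry greedy (repeatedly take the single cheapest remaining cell) gives 304 min, worse by 110.

Min total: 194 min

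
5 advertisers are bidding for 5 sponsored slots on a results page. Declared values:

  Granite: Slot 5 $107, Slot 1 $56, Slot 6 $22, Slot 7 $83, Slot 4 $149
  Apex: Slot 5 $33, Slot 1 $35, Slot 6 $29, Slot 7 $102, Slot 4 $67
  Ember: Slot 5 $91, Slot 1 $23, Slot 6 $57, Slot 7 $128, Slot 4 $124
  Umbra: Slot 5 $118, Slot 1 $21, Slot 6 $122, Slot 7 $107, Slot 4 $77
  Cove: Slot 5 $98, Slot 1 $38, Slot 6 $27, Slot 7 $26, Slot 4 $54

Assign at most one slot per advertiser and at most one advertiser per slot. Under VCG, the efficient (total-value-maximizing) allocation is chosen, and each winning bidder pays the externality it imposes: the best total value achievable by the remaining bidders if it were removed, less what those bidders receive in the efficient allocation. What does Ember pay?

Ember pays $67.

Efficient allocation: Granite→Slot 4 ($149), Apex→Slot 1 ($35), Ember→Slot 7 ($128), Umbra→Slot 6 ($122), Cove→Slot 5 ($98); total welfare W = $532.
Ember receives Slot 7 at value $128, so the others get W − 128 = $404.
Without Ember: best allocation of the remaining 4 bidders over all 5 slots is Granite→Slot 4 ($149), Apex→Slot 7 ($102), Umbra→Slot 6 ($122), Cove→Slot 5 ($98), total $471.
VCG payment = (others' best without Ember) − (others' welfare with Ember) = 471 − 404 = $67.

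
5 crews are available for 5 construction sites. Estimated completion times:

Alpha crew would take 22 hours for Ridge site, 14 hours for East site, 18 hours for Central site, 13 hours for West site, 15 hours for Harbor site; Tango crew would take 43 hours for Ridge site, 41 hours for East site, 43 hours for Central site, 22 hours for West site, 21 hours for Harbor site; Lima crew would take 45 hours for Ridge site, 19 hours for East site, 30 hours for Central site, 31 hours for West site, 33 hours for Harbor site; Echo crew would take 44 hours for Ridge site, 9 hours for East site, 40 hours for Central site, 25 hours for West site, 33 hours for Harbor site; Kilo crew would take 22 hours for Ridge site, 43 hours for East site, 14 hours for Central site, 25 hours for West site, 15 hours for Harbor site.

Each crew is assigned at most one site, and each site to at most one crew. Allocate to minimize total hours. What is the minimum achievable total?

Min total: 95 hours

Treat this as an assignment problem: match each crew to one site.
Optimal: Alpha crew→West site (13 hours), Tango crew→Harbor site (21 hours), Lima crew→Central site (30 hours), Echo crew→East site (9 hours), Kilo crew→Ridge site (22 hours) — total 13+21+30+9+22 = 95 hours.
Min-entry greedy (repeatedly take the single cheapest remaining cell) gives 102 hours, worse by 7.
Next-best assignment: Alpha crew→Ridge site, Tango crew→Harbor site, Lima crew→West site, Echo crew→East site, Kilo crew→Central site = 97 hours.
Checked against all permutations: 95 hours is optimal.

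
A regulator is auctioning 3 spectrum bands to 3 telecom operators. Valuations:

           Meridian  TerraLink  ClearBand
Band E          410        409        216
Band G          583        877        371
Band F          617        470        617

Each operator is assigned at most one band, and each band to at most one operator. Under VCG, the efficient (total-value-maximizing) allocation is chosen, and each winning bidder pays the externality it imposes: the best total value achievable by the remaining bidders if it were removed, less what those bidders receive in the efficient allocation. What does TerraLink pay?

Efficient allocation: Meridian→Band E ($410M), TerraLink→Band G ($877M), ClearBand→Band F ($617M); total welfare W = $1904M.
TerraLink receives Band G at value $877M, so the others get W − 877 = $1027M.
Without TerraLink: best allocation of the remaining 2 bidders over all 3 bands is Meridian→Band G ($583M), ClearBand→Band F ($617M), total $1200M.
VCG payment = (others' best without TerraLink) − (others' welfare with TerraLink) = 1200 − 1027 = $173M.

TerraLink pays $173M.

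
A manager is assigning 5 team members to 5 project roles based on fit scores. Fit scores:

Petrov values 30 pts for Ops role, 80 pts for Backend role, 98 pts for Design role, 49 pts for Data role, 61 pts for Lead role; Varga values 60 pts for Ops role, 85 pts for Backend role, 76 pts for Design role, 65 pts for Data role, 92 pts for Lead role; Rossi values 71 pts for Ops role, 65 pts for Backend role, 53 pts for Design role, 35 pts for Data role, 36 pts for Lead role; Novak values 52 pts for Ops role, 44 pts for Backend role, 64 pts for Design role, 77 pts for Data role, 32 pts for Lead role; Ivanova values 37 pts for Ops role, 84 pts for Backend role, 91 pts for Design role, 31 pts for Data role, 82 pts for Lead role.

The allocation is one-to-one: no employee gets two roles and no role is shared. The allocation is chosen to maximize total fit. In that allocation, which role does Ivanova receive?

Ivanova receives Backend role.

Optimal: Petrov→Design role (98 pts), Varga→Lead role (92 pts), Rossi→Ops role (71 pts), Novak→Data role (77 pts), Ivanova→Backend role (84 pts) — total 98+92+71+77+84 = 422 pts.
Column-greedy (each role in turn goes to its best remaining employee) gives 413 pts, worse by 9.
Next-best assignment: Petrov→Design role, Varga→Backend role, Rossi→Ops role, Novak→Data role, Ivanova→Lead role = 413 pts.
Swapping Petrov↔Ivanova (Petrov→Backend role 80 pts, Ivanova→Design role 91 pts) loses 11.
Ivanova's own top role is Design role (91 pts), but forcing Ivanova→Design role and reassigning the rest optimally gives only 411 pts — worse by 11.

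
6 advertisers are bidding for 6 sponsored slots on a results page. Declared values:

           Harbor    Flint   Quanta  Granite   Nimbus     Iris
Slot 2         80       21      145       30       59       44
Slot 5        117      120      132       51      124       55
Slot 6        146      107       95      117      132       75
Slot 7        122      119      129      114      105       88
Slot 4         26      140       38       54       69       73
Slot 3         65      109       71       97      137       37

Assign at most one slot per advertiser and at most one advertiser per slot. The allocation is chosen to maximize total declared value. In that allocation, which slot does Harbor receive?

Optimal: Harbor→Slot 5 ($117), Flint→Slot 4 ($140), Quanta→Slot 2 ($145), Granite→Slot 6 ($117), Nimbus→Slot 3 ($137), Iris→Slot 7 ($88) — total 117+140+145+117+137+88 = $744.
Row-greedy (each advertiser in turn takes its best remaining slot) gives $737, worse by 7.
Next-best assignment: Harbor→Slot 6, Flint→Slot 4, Quanta→Slot 2, Granite→Slot 3, Nimbus→Slot 5, Iris→Slot 7 = $740.
Swapping Quanta↔Flint (Quanta→Slot 4 $38, Flint→Slot 2 $21) loses 226.
Harbor's own top slot is Slot 6 ($146), but forcing Harbor→Slot 6 and reassigning the rest optimally gives only $740 — worse by 4.

Harbor receives Slot 5.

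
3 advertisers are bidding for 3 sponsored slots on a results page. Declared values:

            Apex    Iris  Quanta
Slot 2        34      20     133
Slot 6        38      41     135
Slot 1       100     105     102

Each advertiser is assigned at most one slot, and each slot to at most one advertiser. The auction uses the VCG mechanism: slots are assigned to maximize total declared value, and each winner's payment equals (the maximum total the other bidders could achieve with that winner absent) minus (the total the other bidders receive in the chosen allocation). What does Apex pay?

Apex pays $2.

Efficient allocation: Apex→Slot 6 ($38), Iris→Slot 1 ($105), Quanta→Slot 2 ($133); total welfare W = $276.
Apex receives Slot 6 at value $38, so the others get W − 38 = $238.
Without Apex: best allocation of the remaining 2 bidders over all 3 slots is Iris→Slot 1 ($105), Quanta→Slot 6 ($135), total $240.
VCG payment = (others' best without Apex) − (others' welfare with Apex) = 240 − 238 = $2.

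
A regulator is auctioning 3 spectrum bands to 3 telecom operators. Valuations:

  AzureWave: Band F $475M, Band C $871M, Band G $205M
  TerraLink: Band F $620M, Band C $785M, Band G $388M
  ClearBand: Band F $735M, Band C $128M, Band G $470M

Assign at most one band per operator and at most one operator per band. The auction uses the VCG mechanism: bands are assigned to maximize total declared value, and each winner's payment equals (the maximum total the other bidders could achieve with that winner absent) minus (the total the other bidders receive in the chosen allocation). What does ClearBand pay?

ClearBand pays $232M.

Efficient allocation: AzureWave→Band C ($871M), TerraLink→Band G ($388M), ClearBand→Band F ($735M); total welfare W = $1994M.
ClearBand receives Band F at value $735M, so the others get W − 735 = $1259M.
Without ClearBand: best allocation of the remaining 2 bidders over all 3 bands is AzureWave→Band C ($871M), TerraLink→Band F ($620M), total $1491M.
VCG payment = (others' best without ClearBand) − (others' welfare with ClearBand) = 1491 − 1259 = $232M.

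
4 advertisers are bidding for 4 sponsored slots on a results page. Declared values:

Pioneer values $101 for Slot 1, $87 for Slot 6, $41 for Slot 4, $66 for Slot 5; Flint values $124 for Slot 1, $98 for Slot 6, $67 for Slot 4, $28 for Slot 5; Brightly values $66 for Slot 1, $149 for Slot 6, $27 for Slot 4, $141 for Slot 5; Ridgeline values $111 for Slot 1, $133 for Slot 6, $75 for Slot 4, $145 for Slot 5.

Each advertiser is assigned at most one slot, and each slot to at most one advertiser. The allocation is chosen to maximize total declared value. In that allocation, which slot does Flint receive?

Treat this as an assignment problem: match each advertiser to one slot.
Optimal: Pioneer→Slot 1 ($101), Flint→Slot 4 ($67), Brightly→Slot 6 ($149), Ridgeline→Slot 5 ($145) — total 101+67+149+145 = $462.
Column-greedy (each slot in turn goes to its best remaining advertiser) gives $414, worse by 48.
Next-best assignment: Pioneer→Slot 4, Flint→Slot 1, Brightly→Slot 6, Ridgeline→Slot 5 = $459.
Swapping Brightly↔Pioneer (Brightly→Slot 1 $66, Pioneer→Slot 6 $87) loses 97.
Flint's own top slot is Slot 1 ($124), but forcing Flint→Slot 1 and reassigning the rest optimally gives only $459 — worse by 3.

Flint receives Slot 4.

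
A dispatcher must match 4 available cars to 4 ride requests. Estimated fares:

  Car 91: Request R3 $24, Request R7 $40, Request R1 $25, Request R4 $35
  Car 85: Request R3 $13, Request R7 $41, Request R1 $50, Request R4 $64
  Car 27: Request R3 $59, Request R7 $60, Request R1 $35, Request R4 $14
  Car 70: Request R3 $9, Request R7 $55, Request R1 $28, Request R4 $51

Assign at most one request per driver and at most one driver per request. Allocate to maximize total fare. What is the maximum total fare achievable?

This is a one-to-one assignment (maximum-weight bipartite matching).
Optimal: Car 91→Request R1 ($25), Car 85→Request R4 ($64), Car 27→Request R3 ($59), Car 70→Request R7 ($55) — total 25+64+59+55 = $203.
Next-best assignment: Car 91→Request R7, Car 85→Request R1, Car 27→Request R3, Car 70→Request R4 = $200.

Maximum total: $203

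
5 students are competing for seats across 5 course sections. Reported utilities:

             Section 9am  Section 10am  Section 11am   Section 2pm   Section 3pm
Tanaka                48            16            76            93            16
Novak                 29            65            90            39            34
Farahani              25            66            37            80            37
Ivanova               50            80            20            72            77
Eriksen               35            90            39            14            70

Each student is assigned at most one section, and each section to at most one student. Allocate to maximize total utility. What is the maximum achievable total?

Maximum total: 385 points

Optimal: Tanaka→Section 9am (48 points), Novak→Section 11am (90 points), Farahani→Section 2pm (80 points), Ivanova→Section 3pm (77 points), Eriksen→Section 10am (90 points) — total 48+90+80+77+90 = 385 points.
Column-greedy (each section in turn goes to its best remaining student) gives 360 points, worse by 25.
Next-best assignment: Tanaka→Section 2pm, Novak→Section 11am, Farahani→Section 9am, Ivanova→Section 3pm, Eriksen→Section 10am = 375 points.
Swapping Eriksen↔Tanaka (Eriksen→Section 9am 35 points, Tanaka→Section 10am 16 points) loses 87.
Checked against all permutations: 385 points is optimal.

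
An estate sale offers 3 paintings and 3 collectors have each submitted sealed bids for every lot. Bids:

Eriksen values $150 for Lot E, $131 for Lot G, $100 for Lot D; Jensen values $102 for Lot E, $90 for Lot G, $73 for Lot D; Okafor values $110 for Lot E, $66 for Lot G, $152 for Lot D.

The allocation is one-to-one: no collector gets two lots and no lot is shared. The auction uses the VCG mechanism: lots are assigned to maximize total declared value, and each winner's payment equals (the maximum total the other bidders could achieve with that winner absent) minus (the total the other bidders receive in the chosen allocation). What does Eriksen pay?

Efficient allocation: Eriksen→Lot E ($150), Jensen→Lot G ($90), Okafor→Lot D ($152); total welfare W = $392.
Eriksen receives Lot E at value $150, so the others get W − 150 = $242.
Without Eriksen: best allocation of the remaining 2 bidders over all 3 lots is Jensen→Lot E ($102), Okafor→Lot D ($152), total $254.
VCG payment = (others' best without Eriksen) − (others' welfare with Eriksen) = 254 − 242 = $12.

Eriksen pays $12.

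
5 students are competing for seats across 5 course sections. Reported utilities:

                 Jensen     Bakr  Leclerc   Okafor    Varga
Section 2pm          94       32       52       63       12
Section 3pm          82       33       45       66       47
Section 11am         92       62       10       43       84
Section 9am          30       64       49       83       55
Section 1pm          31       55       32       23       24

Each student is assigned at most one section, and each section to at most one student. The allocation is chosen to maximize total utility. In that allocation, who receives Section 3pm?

Leclerc receives Section 3pm.

Optimal: Jensen→Section 2pm (94 points), Bakr→Section 1pm (55 points), Leclerc→Section 3pm (45 points), Okafor→Section 9am (83 points), Varga→Section 11am (84 points) — total 94+55+45+83+84 = 361 points.
Column-greedy (each section in turn goes to its best remaining student) gives 340 points, worse by 21.
Leclerc's own top section is Section 2pm (52 points), but forcing Leclerc→Section 2pm and reassigning the rest optimally gives only 356 points — worse by 5.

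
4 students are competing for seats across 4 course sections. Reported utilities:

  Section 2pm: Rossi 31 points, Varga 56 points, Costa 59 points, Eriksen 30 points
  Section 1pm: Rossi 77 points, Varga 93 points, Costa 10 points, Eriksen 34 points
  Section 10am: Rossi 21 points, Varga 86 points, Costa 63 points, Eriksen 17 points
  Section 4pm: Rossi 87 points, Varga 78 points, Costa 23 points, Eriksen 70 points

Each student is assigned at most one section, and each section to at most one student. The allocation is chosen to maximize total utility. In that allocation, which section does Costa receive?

Optimal: Rossi→Section 1pm (77 points), Varga→Section 10am (86 points), Costa→Section 2pm (59 points), Eriksen→Section 4pm (70 points) — total 77+86+59+70 = 292 points.
Next-best assignment: Rossi→Section 4pm, Varga→Section 1pm, Costa→Section 10am, Eriksen→Section 2pm = 273 points.
Costa's own top section is Section 10am (63 points), but forcing Costa→Section 10am and reassigning the rest optimally gives only 273 points — worse by 19.

Costa receives Section 2pm.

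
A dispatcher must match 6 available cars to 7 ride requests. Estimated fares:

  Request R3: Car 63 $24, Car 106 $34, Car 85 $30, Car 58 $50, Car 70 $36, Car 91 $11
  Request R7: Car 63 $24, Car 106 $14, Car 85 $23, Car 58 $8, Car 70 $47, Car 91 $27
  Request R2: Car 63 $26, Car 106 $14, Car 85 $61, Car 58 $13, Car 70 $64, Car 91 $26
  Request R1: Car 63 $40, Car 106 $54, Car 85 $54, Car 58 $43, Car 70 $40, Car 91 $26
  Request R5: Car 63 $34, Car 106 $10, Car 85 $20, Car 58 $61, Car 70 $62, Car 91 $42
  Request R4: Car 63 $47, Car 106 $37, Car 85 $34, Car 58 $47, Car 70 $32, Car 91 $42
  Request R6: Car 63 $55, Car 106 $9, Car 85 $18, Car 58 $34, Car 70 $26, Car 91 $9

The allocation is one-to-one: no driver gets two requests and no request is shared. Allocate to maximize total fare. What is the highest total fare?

Max total: $324

This is the linear assignment problem.
Optimal: Car 63→Request R6 ($55), Car 106→Request R1 ($54), Car 85→Request R2 ($61), Car 58→Request R3 ($50), Car 70→Request R5 ($62), Car 91→Request R4 ($42) — total 55+54+61+50+62+42 = $324.
Max-entry greedy (repeatedly take the single best remaining cell) gives $306, worse by 18.
Swapping Car 91↔Car 106 (Car 91→Request R1 $26, Car 106→Request R4 $37) loses 33.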